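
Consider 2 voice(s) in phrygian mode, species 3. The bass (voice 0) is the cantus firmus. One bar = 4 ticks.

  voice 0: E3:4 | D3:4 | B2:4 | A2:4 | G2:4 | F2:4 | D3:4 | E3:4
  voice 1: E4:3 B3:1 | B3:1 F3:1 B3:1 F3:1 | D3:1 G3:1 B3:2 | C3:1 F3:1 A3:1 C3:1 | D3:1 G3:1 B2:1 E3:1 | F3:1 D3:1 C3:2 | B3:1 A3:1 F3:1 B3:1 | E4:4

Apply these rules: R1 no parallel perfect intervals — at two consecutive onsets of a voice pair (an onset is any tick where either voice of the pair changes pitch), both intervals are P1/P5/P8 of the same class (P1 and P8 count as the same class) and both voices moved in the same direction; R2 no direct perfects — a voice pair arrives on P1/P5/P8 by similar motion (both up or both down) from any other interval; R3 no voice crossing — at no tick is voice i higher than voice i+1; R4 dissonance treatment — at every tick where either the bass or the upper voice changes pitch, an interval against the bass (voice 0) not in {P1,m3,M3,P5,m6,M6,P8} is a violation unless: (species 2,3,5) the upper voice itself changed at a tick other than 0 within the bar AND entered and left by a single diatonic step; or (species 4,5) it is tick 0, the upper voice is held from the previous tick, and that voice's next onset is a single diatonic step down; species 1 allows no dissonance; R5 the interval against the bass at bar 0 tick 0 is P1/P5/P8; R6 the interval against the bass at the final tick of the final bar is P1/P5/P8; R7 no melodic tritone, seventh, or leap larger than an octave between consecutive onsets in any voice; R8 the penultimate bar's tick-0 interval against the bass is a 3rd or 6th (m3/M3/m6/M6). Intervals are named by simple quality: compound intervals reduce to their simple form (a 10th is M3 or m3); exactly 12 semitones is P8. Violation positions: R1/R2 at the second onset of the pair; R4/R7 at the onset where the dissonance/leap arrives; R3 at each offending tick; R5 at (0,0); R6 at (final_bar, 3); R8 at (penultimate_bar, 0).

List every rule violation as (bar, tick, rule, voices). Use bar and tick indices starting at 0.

bar 0: v0=E3 v1=E4 downbeat P8
bar 1: v0=D3 v1=B3 downbeat M6
bar 2: v0=B2 v1=D3 downbeat m3
bar 3: v0=A2 v1=C3 downbeat m3
bar 4: v0=G2 v1=D3 downbeat P5
bar 5: v0=F2 v1=F3 downbeat P8
bar 6: v0=D3 v1=B3 downbeat M6
bar 7: v0=E3 v1=E4 downbeat P8
  -> R7 @ bar 1 tick 1 v(1,): B3->F3 leap 6st
  -> R7 @ bar 1 tick 2 v(1,): F3->B3 leap 6st
  -> R7 @ bar 1 tick 3 v(1,): B3->F3 leap 6st
  -> R7 @ bar 3 tick 0 v(1,): B3->C3 leap 11st
  -> R7 @ bar 6 tick 0 v(1,): C3->B3 leap 11st
  -> R7 @ bar 6 tick 3 v(1,): F3->B3 leap 6st
  -> R2 @ bar 7 tick 0 v(0, 1): D3/B3 M6 -> E3/E4 P8 similar

(1, 1, R7, (1,))
(1, 2, R7, (1,))
(1, 3, R7, (1,))
(3, 0, R7, (1,))
(6, 0, R7, (1,))
(6, 3, R7, (1,))
(7, 0, R2, (0, 1))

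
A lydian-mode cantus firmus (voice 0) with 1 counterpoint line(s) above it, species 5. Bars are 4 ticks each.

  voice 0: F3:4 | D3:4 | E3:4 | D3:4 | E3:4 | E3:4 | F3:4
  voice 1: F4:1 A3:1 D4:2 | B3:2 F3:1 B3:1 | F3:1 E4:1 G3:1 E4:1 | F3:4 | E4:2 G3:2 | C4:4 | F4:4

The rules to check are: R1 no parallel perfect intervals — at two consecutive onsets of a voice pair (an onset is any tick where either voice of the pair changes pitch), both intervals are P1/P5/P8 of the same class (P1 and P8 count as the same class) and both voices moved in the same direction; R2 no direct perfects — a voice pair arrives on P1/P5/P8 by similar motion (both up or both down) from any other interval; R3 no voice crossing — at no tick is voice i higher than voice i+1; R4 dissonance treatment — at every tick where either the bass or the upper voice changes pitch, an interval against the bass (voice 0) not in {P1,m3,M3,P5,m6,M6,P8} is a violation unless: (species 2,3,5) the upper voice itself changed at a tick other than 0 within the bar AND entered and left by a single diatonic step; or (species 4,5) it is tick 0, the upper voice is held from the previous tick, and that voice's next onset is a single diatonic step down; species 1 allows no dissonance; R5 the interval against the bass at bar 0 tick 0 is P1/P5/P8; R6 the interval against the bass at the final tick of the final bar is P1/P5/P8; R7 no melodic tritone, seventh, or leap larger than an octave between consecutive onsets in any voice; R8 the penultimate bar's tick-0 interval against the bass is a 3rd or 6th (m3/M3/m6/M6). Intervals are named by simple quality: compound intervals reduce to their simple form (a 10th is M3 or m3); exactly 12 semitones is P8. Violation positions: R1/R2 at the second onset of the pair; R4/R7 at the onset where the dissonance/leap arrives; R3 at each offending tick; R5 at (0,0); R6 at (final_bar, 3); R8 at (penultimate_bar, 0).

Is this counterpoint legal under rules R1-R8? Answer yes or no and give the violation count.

No (9 violations)

bar 0: v0=F3 v1=F4 (P8)
bar 1: v0=D3 v1=B3 (M6)
bar 2: v0=E3 v1=F3 (m2)
bar 3: v0=D3 v1=F3 (m3)
bar 4: v0=E3 v1=E4 (P8)
bar 5: v0=E3 v1=C4 (m6)
bar 6: v0=F3 v1=F4 (P8)
  R7 @ bar1.2: B3->F3 leap 6st
  R7 @ bar1.3: F3->B3 leap 6st
  R4 @ bar2.0: E3/F3 m2 untreated
  R7 @ bar2.0: B3->F3 leap 6st
  R7 @ bar2.1: F3->E4 leap 11st
  R7 @ bar3.0: E4->F3 leap 11st
  R2 @ bar4.0: D3/F3 m3 -> E3/E4 P8 similar
  R7 @ bar4.0: F3->E4 leap 11st
  R2 @ bar6.0: E3/C4 m6 -> F3/F4 P8 similar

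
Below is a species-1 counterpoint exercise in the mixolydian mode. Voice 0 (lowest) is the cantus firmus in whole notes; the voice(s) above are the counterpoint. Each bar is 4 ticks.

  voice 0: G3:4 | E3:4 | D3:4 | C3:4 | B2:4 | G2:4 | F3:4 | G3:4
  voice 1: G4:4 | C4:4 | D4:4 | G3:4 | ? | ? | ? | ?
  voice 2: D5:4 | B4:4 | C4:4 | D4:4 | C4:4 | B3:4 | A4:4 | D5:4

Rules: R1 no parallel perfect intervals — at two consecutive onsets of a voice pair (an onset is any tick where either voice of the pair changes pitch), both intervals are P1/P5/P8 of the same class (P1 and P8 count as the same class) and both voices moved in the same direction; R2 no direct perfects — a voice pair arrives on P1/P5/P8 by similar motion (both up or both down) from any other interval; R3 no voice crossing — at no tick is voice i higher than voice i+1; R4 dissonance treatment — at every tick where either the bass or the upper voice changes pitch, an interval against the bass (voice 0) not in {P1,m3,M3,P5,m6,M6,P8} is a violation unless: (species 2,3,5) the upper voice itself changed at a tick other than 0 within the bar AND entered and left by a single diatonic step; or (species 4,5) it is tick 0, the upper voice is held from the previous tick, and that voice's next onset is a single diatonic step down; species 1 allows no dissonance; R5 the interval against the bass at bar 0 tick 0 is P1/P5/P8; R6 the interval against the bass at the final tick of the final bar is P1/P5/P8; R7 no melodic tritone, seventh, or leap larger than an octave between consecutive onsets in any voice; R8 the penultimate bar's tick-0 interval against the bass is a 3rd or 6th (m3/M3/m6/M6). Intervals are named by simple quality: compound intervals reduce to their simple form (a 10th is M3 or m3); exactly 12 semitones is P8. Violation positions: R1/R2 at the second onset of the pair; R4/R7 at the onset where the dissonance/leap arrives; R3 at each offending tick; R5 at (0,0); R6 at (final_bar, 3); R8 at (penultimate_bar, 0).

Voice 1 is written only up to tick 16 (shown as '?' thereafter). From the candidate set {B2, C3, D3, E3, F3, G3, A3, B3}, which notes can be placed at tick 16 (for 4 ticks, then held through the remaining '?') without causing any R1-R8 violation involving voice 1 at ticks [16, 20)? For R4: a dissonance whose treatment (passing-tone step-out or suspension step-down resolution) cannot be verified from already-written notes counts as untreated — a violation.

B2: violates R2
C3: violates R2,R4
D3: legal
E3: violates R4
F3: violates R1,R4
G3: legal
A3: violates R4
B3: legal

{B3, D3, G3}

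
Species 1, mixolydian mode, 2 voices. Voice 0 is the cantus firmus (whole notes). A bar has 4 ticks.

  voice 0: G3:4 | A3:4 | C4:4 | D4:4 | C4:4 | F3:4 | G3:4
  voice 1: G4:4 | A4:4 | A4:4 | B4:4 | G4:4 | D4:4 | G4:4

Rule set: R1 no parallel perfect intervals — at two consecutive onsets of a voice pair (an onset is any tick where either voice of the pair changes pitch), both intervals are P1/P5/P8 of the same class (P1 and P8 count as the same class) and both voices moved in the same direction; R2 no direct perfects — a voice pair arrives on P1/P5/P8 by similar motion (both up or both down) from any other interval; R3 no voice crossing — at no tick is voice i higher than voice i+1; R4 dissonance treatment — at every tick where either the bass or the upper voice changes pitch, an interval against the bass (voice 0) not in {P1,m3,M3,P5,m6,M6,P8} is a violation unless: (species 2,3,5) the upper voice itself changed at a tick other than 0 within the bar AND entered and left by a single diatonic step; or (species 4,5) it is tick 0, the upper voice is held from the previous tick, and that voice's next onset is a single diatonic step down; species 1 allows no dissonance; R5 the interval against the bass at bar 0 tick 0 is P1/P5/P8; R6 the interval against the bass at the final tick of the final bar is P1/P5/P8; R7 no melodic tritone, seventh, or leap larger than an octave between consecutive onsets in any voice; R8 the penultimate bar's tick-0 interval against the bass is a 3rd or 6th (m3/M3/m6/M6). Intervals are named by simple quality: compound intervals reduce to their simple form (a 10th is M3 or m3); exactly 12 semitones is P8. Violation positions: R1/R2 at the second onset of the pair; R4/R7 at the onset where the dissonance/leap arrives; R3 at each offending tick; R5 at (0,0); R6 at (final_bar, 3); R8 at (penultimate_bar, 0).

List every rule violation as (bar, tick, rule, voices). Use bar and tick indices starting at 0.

(1, 0, R1, (0, 1))
(4, 0, R2, (0, 1))
(6, 0, R2, (0, 1))

bar 0: v0=G3 v1=G4 downbeat P8
bar 1: v0=A3 v1=A4 downbeat P8
bar 2: v0=C4 v1=A4 downbeat M6
bar 3: v0=D4 v1=B4 downbeat M6
bar 4: v0=C4 v1=G4 downbeat P5
bar 5: v0=F3 v1=D4 downbeat M6
bar 6: v0=G3 v1=G4 downbeat P8
  -> R1 @ bar 1 tick 0 v(0, 1): G3/G4 P8 -> A3/A4 P8 similar
  -> R2 @ bar 4 tick 0 v(0, 1): D4/B4 M6 -> C4/G4 P5 similar
  -> R2 @ bar 6 tick 0 v(0, 1): F3/D4 M6 -> G3/G4 P8 similar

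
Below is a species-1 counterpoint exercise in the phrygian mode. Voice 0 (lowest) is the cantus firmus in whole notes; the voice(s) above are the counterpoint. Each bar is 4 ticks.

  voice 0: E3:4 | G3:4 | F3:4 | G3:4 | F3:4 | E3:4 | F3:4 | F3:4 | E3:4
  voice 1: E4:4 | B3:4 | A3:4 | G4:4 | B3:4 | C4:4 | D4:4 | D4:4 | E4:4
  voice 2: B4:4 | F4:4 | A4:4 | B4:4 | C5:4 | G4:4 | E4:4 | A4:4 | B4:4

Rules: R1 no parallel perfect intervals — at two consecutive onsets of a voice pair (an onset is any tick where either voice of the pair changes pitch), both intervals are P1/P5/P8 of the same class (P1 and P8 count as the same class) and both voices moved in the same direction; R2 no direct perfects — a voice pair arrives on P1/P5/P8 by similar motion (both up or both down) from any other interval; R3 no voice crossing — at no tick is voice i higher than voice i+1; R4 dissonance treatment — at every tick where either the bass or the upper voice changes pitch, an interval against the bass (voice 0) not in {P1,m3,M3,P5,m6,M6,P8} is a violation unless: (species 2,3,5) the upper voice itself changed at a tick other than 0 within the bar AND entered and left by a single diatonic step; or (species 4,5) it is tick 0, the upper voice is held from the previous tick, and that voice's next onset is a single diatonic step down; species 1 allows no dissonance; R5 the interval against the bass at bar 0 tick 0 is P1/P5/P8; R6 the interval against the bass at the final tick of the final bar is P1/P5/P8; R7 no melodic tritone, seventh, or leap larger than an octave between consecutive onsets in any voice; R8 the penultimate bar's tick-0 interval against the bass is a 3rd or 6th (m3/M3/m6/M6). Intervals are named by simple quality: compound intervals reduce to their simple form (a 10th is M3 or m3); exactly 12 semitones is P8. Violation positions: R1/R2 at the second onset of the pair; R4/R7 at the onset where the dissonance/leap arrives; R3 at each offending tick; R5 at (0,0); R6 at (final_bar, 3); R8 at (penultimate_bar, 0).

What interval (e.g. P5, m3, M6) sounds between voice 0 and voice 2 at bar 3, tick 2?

M3

voice 0=G3 voice 2=B4 -> M3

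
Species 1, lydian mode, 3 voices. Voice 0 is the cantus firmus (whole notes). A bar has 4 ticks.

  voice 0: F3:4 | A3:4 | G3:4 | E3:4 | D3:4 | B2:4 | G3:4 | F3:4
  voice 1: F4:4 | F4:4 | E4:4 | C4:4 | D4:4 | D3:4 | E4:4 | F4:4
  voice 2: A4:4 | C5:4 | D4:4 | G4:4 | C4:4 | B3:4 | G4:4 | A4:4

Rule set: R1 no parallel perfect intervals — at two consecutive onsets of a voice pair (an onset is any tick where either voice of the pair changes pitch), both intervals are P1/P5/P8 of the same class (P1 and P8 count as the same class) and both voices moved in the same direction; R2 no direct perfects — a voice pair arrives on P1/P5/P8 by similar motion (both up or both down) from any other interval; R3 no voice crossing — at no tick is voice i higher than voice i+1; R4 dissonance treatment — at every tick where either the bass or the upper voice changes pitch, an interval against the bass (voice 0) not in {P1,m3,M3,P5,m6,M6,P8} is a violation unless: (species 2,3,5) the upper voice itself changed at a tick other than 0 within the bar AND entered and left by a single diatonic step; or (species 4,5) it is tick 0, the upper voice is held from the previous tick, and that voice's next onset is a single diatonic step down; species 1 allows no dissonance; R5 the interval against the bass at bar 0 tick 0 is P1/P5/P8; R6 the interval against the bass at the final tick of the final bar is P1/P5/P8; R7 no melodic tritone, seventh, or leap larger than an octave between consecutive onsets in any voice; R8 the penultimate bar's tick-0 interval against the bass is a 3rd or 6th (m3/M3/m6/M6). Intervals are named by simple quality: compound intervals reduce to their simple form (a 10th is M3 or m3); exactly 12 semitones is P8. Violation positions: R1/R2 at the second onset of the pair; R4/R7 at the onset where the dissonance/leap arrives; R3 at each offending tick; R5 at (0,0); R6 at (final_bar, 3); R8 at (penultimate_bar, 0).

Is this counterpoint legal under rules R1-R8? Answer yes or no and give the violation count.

No (17 violations)

bar 0: v0=F3 v1=F4 v2=A4 (M3)
bar 1: v0=A3 v1=F4 v2=C5 (m3)
bar 2: v0=G3 v1=E4 v2=D4 (P5)
bar 3: v0=E3 v1=C4 v2=G4 (m3)
bar 4: v0=D3 v1=D4 v2=C4 (m7)
bar 5: v0=B2 v1=D3 v2=B3 (P8)
bar 6: v0=G3 v1=E4 v2=G4 (P8)
bar 7: v0=F3 v1=F4 v2=A4 (M3)
  R5 @ bar0.0: opens on M3
  R2 @ bar2.0: A3/C5 m3 -> G3/D4 P5 similar
  R3 @ bar2.0: E4 above D4
  R7 @ bar2.0: C5->D4 leap 10st
  R3 @ bar2.1: E4 above D4
  R3 @ bar2.2: E4 above D4
  R3 @ bar2.3: E4 above D4
  R3 @ bar4.0: D4 above C4
  R4 @ bar4.0: D3/C4 m7 untreated
  R3 @ bar4.1: D4 above C4
  R3 @ bar4.2: D4 above C4
  R3 @ bar4.3: D4 above C4
  R2 @ bar5.0: D3/C4 m7 -> B2/B3 P8 similar
  R1 @ bar6.0: B2/B3 P8 -> G3/G4 P8 similar
  R7 @ bar6.0: D3->E4 leap 14st
  R8 @ bar6.0: penult P8 not 3rd/6th
  R6 @ bar7.3: closes on M3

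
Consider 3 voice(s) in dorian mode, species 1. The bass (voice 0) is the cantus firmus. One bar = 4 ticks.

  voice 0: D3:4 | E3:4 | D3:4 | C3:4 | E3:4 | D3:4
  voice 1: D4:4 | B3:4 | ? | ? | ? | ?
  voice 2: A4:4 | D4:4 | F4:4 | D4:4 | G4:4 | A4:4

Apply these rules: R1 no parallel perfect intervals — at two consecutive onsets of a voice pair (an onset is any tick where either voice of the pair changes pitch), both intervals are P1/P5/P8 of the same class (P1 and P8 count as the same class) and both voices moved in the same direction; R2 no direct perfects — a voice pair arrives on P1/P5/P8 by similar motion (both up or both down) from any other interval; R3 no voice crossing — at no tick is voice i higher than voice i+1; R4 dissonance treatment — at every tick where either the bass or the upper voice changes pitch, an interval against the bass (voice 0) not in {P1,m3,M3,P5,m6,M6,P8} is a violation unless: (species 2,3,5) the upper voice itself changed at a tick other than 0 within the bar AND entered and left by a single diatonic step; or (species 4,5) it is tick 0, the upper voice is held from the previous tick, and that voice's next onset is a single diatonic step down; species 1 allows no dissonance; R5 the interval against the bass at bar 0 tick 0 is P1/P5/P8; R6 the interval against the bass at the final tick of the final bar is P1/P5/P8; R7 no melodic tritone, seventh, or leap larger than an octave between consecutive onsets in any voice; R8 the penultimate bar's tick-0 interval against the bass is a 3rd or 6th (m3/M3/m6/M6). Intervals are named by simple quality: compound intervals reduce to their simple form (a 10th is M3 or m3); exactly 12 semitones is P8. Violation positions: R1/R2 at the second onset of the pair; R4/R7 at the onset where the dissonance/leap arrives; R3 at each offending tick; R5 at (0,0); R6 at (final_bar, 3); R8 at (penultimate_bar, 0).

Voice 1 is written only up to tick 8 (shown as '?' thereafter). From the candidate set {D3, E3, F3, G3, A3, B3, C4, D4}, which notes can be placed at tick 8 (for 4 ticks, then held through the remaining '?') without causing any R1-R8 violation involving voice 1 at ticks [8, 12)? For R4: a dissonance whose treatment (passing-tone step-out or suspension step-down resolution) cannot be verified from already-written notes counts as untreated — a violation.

{B3, D4}

D3: violates R2
E3: violates R4
F3: violates R7
G3: violates R4
A3: violates R1
B3: legal
C4: violates R4
D4: legal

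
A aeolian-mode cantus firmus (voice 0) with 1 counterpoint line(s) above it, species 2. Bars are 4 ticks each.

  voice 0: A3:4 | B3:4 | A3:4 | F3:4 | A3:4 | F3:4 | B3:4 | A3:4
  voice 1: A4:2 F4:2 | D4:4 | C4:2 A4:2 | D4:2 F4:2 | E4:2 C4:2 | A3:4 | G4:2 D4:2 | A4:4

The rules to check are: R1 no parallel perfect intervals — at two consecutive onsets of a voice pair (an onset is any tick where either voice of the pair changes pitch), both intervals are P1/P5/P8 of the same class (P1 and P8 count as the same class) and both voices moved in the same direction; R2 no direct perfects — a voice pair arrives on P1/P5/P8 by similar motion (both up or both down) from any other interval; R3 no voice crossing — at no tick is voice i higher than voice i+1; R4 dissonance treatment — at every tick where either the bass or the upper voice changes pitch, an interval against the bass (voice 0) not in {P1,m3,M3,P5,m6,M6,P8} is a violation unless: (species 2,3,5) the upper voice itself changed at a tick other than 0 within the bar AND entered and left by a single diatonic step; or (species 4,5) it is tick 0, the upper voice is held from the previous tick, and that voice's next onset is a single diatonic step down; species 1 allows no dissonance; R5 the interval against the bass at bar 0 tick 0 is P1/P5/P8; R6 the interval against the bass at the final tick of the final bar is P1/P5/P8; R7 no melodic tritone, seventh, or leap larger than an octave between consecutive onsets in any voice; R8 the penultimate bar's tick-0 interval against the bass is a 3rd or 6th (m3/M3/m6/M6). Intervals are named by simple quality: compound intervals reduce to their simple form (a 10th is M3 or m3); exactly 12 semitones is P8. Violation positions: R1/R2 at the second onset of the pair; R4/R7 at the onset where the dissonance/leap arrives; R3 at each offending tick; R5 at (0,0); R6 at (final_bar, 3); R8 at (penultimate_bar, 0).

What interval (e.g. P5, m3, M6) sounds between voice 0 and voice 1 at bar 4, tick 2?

voice 0=A3 voice 1=C4 -> m3

m3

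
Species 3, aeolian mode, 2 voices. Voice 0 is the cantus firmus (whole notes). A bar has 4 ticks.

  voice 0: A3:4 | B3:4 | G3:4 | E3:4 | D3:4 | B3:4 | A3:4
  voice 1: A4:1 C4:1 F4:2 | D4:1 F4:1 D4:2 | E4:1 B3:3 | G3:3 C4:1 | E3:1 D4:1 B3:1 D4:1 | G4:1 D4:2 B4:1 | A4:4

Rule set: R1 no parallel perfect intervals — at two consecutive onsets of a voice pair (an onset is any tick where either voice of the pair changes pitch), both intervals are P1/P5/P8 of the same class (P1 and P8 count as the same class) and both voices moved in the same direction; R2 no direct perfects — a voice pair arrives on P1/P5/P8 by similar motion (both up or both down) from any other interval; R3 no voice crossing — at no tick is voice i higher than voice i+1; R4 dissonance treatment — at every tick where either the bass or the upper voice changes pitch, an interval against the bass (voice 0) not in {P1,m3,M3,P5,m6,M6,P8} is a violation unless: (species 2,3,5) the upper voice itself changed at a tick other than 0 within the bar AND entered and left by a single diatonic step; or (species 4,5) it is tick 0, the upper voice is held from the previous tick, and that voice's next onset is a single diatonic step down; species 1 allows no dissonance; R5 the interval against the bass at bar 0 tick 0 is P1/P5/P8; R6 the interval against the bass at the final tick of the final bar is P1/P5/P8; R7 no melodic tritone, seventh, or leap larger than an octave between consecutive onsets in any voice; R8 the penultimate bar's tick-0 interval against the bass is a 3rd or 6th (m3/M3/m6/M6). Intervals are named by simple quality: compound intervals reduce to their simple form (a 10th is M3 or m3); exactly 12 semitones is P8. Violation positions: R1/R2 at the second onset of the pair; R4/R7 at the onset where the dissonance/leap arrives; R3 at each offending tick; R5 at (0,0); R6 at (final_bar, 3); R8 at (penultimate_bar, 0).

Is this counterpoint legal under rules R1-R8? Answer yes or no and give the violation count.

No (4 violations)

bar 0: v0=A3 v1=A4 (P8)
bar 1: v0=B3 v1=D4 (m3)
bar 2: v0=G3 v1=E4 (M6)
bar 3: v0=E3 v1=G3 (m3)
bar 4: v0=D3 v1=E3 (M2)
bar 5: v0=B3 v1=G4 (m6)
bar 6: v0=A3 v1=A4 (P8)
  R4 @ bar1.1: B3/F4 TT untreated
  R4 @ bar4.0: D3/E3 M2 untreated
  R7 @ bar4.1: E3->D4 leap 10st
  R1 @ bar6.0: B3/B4 P8 -> A3/A4 P8 similar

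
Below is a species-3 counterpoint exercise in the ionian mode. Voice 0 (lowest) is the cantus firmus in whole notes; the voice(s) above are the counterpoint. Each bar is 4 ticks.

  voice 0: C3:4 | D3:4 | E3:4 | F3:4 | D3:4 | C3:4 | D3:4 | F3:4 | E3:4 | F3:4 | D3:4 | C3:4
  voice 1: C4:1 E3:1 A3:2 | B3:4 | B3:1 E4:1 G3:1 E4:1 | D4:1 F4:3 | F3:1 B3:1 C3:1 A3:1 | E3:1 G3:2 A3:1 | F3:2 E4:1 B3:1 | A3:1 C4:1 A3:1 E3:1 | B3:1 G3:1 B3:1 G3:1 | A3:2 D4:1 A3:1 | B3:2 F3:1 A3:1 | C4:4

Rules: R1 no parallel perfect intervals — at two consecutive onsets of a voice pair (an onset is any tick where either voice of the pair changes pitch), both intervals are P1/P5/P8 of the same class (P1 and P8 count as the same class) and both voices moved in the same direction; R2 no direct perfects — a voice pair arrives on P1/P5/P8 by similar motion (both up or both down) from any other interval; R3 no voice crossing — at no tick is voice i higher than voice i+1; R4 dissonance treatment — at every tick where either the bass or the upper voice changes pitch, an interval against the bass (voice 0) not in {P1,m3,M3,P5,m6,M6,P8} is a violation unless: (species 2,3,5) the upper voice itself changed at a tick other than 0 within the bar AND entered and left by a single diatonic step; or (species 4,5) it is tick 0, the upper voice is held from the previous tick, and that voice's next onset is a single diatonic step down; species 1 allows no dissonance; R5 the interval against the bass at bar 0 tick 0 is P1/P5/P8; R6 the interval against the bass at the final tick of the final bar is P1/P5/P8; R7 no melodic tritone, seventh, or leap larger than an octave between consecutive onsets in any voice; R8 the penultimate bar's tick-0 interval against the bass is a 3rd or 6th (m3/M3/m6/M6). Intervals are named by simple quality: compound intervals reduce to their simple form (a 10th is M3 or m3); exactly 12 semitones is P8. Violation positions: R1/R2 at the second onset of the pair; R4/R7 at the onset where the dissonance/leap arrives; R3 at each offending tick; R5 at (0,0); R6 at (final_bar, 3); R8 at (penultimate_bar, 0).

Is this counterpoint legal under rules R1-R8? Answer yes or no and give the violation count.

No (9 violations)

bar 0: v0=C3 v1=C4 (P8)
bar 1: v0=D3 v1=B3 (M6)
bar 2: v0=E3 v1=B3 (P5)
bar 3: v0=F3 v1=D4 (M6)
bar 4: v0=D3 v1=F3 (m3)
bar 5: v0=C3 v1=E3 (M3)
bar 6: v0=D3 v1=F3 (m3)
bar 7: v0=F3 v1=A3 (M3)
bar 8: v0=E3 v1=B3 (P5)
bar 9: v0=F3 v1=A3 (M3)
bar 10: v0=D3 v1=B3 (M6)
bar 11: v0=C3 v1=C4 (P8)
  R7 @ bar4.1: F3->B3 leap 6st
  R3 @ bar4.2: D3 above C3
  R4 @ bar4.2: D3/C3 M2 untreated
  R7 @ bar4.2: B3->C3 leap 11st
  R4 @ bar6.2: D3/E4 M2 untreated
  R7 @ bar6.2: F3->E4 leap 11st
  R3 @ bar7.3: F3 above E3
  R4 @ bar7.3: F3/E3 m2 untreated
  R7 @ bar10.2: B3->F3 leap 6st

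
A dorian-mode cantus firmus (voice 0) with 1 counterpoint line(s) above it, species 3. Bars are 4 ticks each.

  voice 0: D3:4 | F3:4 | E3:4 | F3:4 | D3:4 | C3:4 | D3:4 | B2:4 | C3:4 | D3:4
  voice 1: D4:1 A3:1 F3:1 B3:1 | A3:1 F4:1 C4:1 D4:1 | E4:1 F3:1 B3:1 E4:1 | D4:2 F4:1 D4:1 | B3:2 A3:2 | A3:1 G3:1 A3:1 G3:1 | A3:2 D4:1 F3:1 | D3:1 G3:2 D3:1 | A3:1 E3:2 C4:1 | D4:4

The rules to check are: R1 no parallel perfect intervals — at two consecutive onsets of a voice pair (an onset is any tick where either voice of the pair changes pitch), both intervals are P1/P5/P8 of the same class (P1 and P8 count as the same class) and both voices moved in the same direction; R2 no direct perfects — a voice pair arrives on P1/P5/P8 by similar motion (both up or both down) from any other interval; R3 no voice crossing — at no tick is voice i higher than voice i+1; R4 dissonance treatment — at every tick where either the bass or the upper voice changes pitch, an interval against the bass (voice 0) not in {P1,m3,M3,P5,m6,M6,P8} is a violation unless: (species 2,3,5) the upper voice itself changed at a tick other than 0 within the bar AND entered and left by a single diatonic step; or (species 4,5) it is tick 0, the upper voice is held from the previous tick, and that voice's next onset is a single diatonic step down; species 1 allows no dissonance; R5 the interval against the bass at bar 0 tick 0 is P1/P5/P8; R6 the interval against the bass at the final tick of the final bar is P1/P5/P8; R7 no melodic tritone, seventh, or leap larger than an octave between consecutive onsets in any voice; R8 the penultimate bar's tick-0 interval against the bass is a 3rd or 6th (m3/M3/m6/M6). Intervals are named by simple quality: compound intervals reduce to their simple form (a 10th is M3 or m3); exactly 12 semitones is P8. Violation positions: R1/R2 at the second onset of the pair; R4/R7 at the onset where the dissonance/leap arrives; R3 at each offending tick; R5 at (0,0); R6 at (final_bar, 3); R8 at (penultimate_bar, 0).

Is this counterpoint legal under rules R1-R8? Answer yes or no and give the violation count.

bar 0: v0=D3 v1=D4 (P8)
bar 1: v0=F3 v1=A3 (M3)
bar 2: v0=E3 v1=E4 (P8)
bar 3: v0=F3 v1=D4 (M6)
bar 4: v0=D3 v1=B3 (M6)
bar 5: v0=C3 v1=A3 (M6)
bar 6: v0=D3 v1=A3 (P5)
bar 7: v0=B2 v1=D3 (m3)
bar 8: v0=C3 v1=A3 (M6)
bar 9: v0=D3 v1=D4 (P8)
  R7 @ bar0.3: F3->B3 leap 6st
  R4 @ bar2.1: E3/F3 m2 untreated
  R7 @ bar2.1: E4->F3 leap 11st
  R7 @ bar2.2: F3->B3 leap 6st
  R1 @ bar6.0: C3/G3 P5 -> D3/A3 P5 similar
  R1 @ bar9.0: C3/C4 P8 -> D3/D4 P8 similar

No (6 violations)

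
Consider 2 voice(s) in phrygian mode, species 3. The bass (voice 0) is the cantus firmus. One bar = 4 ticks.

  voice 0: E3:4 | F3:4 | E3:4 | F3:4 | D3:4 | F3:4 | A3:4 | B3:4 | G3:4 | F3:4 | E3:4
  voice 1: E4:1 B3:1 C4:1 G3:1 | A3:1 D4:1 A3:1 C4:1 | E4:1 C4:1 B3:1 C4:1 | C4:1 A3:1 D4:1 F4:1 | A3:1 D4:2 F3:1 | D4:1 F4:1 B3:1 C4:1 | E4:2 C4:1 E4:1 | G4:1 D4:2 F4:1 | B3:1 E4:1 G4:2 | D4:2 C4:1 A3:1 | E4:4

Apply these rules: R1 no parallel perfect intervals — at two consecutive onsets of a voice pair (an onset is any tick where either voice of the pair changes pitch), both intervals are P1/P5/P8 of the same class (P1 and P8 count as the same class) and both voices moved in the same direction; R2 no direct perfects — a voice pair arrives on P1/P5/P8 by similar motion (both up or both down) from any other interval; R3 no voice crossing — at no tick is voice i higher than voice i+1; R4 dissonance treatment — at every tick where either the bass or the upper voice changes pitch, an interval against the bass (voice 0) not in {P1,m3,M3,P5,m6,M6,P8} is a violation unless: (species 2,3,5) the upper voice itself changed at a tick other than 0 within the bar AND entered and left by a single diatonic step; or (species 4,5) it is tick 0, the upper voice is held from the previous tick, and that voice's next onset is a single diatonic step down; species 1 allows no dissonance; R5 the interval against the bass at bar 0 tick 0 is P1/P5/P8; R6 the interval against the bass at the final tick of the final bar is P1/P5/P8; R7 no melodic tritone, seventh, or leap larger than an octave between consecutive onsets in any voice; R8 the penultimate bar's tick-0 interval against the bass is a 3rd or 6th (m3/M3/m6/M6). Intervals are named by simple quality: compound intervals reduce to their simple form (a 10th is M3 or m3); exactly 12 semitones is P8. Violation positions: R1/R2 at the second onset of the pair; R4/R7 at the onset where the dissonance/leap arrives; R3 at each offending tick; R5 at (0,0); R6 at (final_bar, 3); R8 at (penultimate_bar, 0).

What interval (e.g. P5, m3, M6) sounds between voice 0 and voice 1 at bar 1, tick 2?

voice 0=F3 voice 1=A3 -> M3

M3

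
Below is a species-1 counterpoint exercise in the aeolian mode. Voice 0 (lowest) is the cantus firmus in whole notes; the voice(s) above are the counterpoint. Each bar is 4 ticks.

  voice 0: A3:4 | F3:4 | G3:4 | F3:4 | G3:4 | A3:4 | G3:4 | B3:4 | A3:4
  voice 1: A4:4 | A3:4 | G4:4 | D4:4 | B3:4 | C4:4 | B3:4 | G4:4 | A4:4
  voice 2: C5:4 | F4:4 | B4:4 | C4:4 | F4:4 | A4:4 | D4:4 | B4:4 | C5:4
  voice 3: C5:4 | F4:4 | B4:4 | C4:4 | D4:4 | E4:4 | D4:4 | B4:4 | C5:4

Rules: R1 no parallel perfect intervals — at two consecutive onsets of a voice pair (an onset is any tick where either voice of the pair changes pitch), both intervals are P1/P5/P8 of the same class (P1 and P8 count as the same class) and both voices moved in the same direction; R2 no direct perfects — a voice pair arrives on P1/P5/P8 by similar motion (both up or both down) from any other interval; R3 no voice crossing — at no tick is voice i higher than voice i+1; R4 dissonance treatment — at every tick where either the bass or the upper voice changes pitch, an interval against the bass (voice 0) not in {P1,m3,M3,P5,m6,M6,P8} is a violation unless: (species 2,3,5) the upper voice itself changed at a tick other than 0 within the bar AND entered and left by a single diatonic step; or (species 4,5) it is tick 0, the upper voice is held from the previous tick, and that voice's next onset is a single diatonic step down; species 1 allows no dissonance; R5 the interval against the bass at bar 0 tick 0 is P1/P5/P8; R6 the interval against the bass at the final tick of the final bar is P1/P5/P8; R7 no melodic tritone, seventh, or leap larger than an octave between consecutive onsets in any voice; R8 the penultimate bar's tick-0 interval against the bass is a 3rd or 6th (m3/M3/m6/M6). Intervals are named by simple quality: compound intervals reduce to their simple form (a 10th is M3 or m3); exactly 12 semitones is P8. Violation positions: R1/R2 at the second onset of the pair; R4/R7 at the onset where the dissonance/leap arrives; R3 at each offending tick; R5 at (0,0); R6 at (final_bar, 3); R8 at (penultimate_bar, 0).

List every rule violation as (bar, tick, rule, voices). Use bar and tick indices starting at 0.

(0, 0, R5, (0, 2))
(0, 0, R5, (0, 3))
(1, 0, R1, (2, 3))
(1, 0, R2, (0, 2))
(1, 0, R2, (0, 3))
(2, 0, R1, (2, 3))
(2, 0, R2, (0, 1))
(2, 0, R7, (1,))
(2, 0, R7, (2,))
(2, 0, R7, (3,))
(3, 0, R1, (2, 3))
(3, 0, R2, (0, 2))
(3, 0, R2, (0, 3))
(3, 0, R3, (1, 2))
(3, 0, R7, (2,))
(3, 0, R7, (3,))
(3, 1, R3, (1, 2))
(3, 2, R3, (1, 2))
(3, 3, R3, (1, 2))
(4, 0, R1, (0, 3))
(4, 0, R3, (2, 3))
(4, 0, R4, (0, 2))
(4, 1, R3, (2, 3))
(4, 2, R3, (2, 3))
(4, 3, R3, (2, 3))
(5, 0, R1, (0, 3))
(5, 0, R2, (0, 2))
(5, 0, R3, (2, 3))
(5, 1, R3, (2, 3))
(5, 2, R3, (2, 3))
(5, 3, R3, (2, 3))
(6, 0, R1, (0, 3))
(6, 0, R2, (0, 2))
(6, 0, R2, (2, 3))
(7, 0, R1, (2, 3))
(7, 0, R2, (0, 2))
(7, 0, R2, (0, 3))
(7, 0, R8, (0, 2))
(7, 0, R8, (0, 3))
(8, 0, R1, (2, 3))
(8, 3, R6, (0, 2))
(8, 3, R6, (0, 3))

bar 0: v0=A3 v1=A4 v2=C5 v3=C5 downbeat m3
bar 1: v0=F3 v1=A3 v2=F4 v3=F4 downbeat P8
bar 2: v0=G3 v1=G4 v2=B4 v3=B4 downbeat M3
bar 3: v0=F3 v1=D4 v2=C4 v3=C4 downbeat P5
bar 4: v0=G3 v1=B3 v2=F4 v3=D4 downbeat P5
bar 5: v0=A3 v1=C4 v2=A4 v3=E4 downbeat P5
bar 6: v0=G3 v1=B3 v2=D4 v3=D4 downbeat P5
bar 7: v0=B3 v1=G4 v2=B4 v3=B4 downbeat P8
bar 8: v0=A3 v1=A4 v2=C5 v3=C5 downbeat m3
  -> R5 @ bar 0 tick 0 v(0, 2): opens on m3
  -> R5 @ bar 0 tick 0 v(0, 3): opens on m3
  -> R1 @ bar 1 tick 0 v(2, 3): C5/C5 P1 -> F4/F4 P1 similar
  -> R2 @ bar 1 tick 0 v(0, 2): A3/C5 m3 -> F3/F4 P8 similar
  -> R2 @ bar 1 tick 0 v(0, 3): A3/C5 m3 -> F3/F4 P8 similar
  -> R1 @ bar 2 tick 0 v(2, 3): F4/F4 P1 -> B4/B4 P1 similar
  -> R2 @ bar 2 tick 0 v(0, 1): F3/A3 M3 -> G3/G4 P8 similar
  -> R7 @ bar 2 tick 0 v(1,): A3->G4 leap 10st
  -> R7 @ bar 2 tick 0 v(2,): F4->B4 leap 6st
  -> R7 @ bar 2 tick 0 v(3,): F4->B4 leap 6st
  -> R1 @ bar 3 tick 0 v(2, 3): B4/B4 P1 -> C4/C4 P1 similar
  -> R2 @ bar 3 tick 0 v(0, 2): G3/B4 M3 -> F3/C4 P5 similar
  -> R2 @ bar 3 tick 0 v(0, 3): G3/B4 M3 -> F3/C4 P5 similar
  -> R3 @ bar 3 tick 0 v(1, 2): D4 above C4
  -> R7 @ bar 3 tick 0 v(2,): B4->C4 leap 11st
  -> R7 @ bar 3 tick 0 v(3,): B4->C4 leap 11st
  -> R3 @ bar 3 tick 1 v(1, 2): D4 above C4
  -> R3 @ bar 3 tick 2 v(1, 2): D4 above C4
  -> R3 @ bar 3 tick 3 v(1, 2): D4 above C4
  -> R1 @ bar 4 tick 0 v(0, 3): F3/C4 P5 -> G3/D4 P5 similar
  -> R3 @ bar 4 tick 0 v(2, 3): F4 above D4
  -> R4 @ bar 4 tick 0 v(0, 2): G3/F4 m7 untreated
  -> R3 @ bar 4 tick 1 v(2, 3): F4 above D4
  -> R3 @ bar 4 tick 2 v(2, 3): F4 above D4
  -> R3 @ bar 4 tick 3 v(2, 3): F4 above D4
  -> R1 @ bar 5 tick 0 v(0, 3): G3/D4 P5 -> A3/E4 P5 similar
  -> R2 @ bar 5 tick 0 v(0, 2): G3/F4 m7 -> A3/A4 P8 similar
  -> R3 @ bar 5 tick 0 v(2, 3): A4 above E4
  -> R3 @ bar 5 tick 1 v(2, 3): A4 above E4
  -> R3 @ bar 5 tick 2 v(2, 3): A4 above E4
  -> R3 @ bar 5 tick 3 v(2, 3): A4 above E4
  -> R1 @ bar 6 tick 0 v(0, 3): A3/E4 P5 -> G3/D4 P5 similar
  -> R2 @ bar 6 tick 0 v(0, 2): A3/A4 P8 -> G3/D4 P5 similar
  -> R2 @ bar 6 tick 0 v(2, 3): A4/E4 P4 -> D4/D4 P1 similar
  -> R1 @ bar 7 tick 0 v(2, 3): D4/D4 P1 -> B4/B4 P1 similar
  -> R2 @ bar 7 tick 0 v(0, 2): G3/D4 P5 -> B3/B4 P8 similar
  -> R2 @ bar 7 tick 0 v(0, 3): G3/D4 P5 -> B3/B4 P8 similar
  -> R8 @ bar 7 tick 0 v(0, 2): penult P8 not 3rd/6th
  -> R8 @ bar 7 tick 0 v(0, 3): penult P8 not 3rd/6th
  -> R1 @ bar 8 tick 0 v(2, 3): B4/B4 P1 -> C5/C5 P1 similar
  -> R6 @ bar 8 tick 3 v(0, 2): closes on m3
  -> R6 @ bar 8 tick 3 v(0, 3): closes on m3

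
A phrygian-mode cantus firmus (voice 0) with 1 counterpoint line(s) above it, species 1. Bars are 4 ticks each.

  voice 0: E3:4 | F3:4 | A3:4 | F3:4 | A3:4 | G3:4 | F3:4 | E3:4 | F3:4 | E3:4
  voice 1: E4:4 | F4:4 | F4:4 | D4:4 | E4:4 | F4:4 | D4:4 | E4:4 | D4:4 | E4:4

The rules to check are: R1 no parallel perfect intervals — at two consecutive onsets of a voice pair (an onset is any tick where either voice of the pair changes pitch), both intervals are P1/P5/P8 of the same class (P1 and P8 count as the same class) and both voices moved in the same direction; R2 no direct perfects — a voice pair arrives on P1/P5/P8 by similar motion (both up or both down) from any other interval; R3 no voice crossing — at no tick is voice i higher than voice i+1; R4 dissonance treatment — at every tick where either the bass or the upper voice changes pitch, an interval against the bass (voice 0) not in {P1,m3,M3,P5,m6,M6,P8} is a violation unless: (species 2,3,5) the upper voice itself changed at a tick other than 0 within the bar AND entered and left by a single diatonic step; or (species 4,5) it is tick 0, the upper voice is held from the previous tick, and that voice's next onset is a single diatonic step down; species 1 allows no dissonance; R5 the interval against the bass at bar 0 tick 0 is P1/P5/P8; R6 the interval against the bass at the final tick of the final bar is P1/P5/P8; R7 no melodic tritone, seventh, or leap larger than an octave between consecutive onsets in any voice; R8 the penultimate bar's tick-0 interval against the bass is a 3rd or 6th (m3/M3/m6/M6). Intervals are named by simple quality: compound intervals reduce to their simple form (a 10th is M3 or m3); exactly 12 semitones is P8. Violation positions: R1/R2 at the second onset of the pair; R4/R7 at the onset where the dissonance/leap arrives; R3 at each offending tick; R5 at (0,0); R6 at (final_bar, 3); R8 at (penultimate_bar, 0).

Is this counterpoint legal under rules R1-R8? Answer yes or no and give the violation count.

bar 0: v0=E3 v1=E4 (P8)
bar 1: v0=F3 v1=F4 (P8)
bar 2: v0=A3 v1=F4 (m6)
bar 3: v0=F3 v1=D4 (M6)
bar 4: v0=A3 v1=E4 (P5)
bar 5: v0=G3 v1=F4 (m7)
bar 6: v0=F3 v1=D4 (M6)
bar 7: v0=E3 v1=E4 (P8)
bar 8: v0=F3 v1=D4 (M6)
bar 9: v0=E3 v1=E4 (P8)
  R1 @ bar1.0: E3/E4 P8 -> F3/F4 P8 similar
  R2 @ bar4.0: F3/D4 M6 -> A3/E4 P5 similar
  R4 @ bar5.0: G3/F4 m7 untreated

No (3 violations)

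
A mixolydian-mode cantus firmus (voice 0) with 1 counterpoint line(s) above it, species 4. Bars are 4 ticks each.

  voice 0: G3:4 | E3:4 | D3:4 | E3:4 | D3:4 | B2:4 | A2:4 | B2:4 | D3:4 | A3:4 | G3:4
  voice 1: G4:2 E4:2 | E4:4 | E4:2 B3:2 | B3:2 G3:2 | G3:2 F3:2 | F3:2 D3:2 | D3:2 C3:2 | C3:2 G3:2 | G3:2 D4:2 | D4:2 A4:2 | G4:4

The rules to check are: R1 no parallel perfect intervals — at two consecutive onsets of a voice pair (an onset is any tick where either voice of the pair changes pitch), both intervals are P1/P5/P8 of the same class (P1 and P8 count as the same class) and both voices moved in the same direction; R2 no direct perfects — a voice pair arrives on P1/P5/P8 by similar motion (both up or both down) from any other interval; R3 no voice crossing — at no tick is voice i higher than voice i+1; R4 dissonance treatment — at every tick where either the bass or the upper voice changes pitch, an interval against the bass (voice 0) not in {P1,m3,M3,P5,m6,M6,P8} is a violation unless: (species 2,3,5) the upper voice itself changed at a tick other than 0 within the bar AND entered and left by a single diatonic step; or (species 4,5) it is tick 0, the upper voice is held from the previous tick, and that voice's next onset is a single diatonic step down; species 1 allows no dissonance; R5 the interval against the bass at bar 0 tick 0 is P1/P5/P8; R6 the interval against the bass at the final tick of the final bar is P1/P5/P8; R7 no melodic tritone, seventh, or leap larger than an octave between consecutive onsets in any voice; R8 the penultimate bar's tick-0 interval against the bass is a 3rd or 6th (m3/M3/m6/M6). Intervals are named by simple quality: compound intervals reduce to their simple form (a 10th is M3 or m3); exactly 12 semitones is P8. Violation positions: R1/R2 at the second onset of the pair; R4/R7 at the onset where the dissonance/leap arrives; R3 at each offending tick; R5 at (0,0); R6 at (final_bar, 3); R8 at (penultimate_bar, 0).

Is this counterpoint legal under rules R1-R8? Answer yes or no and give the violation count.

No (7 violations)

bar 0: v0=G3 v1=G4 (P8)
bar 1: v0=E3 v1=E4 (P8)
bar 2: v0=D3 v1=E4 (M2)
bar 3: v0=E3 v1=B3 (P5)
bar 4: v0=D3 v1=G3 (P4)
bar 5: v0=B2 v1=F3 (TT)
bar 6: v0=A2 v1=D3 (P4)
bar 7: v0=B2 v1=C3 (m2)
bar 8: v0=D3 v1=G3 (P4)
bar 9: v0=A3 v1=D4 (P4)
bar 10: v0=G3 v1=G4 (P8)
  R4 @ bar2.0: D3/E4 M2 untreated
  R4 @ bar5.0: B2/F3 TT untreated
  R4 @ bar7.0: B2/C3 m2 untreated
  R4 @ bar8.0: D3/G3 P4 untreated
  R4 @ bar9.0: A3/D4 P4 untreated
  R8 @ bar9.0: penult P4 not 3rd/6th
  R1 @ bar10.0: A3/A4 P8 -> G3/G4 P8 similar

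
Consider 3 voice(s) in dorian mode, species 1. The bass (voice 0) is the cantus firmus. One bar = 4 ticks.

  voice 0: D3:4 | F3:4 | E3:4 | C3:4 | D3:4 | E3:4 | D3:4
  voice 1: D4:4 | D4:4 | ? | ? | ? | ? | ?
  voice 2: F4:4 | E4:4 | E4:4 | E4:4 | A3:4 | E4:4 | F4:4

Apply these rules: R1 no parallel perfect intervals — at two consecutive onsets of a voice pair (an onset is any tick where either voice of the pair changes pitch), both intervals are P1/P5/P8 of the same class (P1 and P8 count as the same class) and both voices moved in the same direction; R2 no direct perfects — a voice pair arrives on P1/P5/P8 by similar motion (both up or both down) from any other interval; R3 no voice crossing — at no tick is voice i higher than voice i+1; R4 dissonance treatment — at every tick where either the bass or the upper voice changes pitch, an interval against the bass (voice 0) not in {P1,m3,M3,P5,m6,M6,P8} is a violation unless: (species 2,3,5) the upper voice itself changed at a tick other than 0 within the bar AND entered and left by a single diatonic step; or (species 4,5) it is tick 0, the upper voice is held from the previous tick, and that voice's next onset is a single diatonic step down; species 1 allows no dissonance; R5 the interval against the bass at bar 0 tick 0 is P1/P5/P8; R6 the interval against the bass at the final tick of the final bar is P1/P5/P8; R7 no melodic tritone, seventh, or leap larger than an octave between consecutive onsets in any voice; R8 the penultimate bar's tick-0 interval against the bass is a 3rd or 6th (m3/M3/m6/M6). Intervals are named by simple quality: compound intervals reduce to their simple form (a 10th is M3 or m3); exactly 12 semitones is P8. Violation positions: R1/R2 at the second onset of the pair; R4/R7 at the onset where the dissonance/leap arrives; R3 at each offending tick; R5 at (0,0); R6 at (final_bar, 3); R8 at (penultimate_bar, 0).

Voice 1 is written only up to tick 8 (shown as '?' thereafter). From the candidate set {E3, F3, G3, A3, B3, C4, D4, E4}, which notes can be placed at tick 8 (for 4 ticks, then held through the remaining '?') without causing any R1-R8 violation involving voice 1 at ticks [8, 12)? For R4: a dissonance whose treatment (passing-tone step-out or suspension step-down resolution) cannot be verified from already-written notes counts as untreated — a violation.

E3: violates R2,R7
F3: violates R4
G3: legal
A3: violates R4
B3: violates R2
C4: legal
D4: violates R4
E4: legal

{C4, E4, G3}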